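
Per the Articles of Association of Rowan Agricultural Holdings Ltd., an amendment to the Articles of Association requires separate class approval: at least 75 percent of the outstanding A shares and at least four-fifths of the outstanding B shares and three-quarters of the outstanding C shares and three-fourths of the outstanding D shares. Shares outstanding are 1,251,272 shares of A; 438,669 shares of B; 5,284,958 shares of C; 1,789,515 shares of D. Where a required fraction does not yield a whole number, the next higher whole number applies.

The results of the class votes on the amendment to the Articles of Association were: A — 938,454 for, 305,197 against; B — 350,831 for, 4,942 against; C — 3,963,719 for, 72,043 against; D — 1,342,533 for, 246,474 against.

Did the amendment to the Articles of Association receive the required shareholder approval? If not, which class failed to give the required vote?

A: 3/4 of 1251272 = 938454; 938,454 required, 938,454 in favor — approved.
B: 4/5 of 438669 = 350935.20, rounded up to 350936; 350,936 required, 350,831 in favor — not approved.
C: 3/4 of 5284958 = 3963718.50, rounded up to 3963719; 3,963,719 required, 3,963,719 in favor — approved.
D: 3/4 of 1789515 = 1342136.25, rounded up to 1342137; 1,342,137 required, 1,342,533 in favor — approved.

Not approved — the B shares did not give the required vote.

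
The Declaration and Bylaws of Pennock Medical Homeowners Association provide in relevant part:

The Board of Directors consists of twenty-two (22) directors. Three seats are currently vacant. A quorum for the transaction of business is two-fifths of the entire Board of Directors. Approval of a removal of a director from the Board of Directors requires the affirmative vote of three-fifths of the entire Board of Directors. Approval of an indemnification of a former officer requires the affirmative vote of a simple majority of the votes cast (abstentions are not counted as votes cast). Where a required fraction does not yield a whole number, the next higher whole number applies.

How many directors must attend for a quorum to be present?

9

2/5 of 22 = 8.80, rounded up to 9.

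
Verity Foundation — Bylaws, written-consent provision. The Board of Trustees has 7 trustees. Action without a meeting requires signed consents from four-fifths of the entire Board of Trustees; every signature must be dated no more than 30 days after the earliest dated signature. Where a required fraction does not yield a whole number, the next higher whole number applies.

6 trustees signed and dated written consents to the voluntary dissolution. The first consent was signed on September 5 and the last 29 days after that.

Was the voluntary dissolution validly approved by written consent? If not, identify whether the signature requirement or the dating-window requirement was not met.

Signatures required: four-fifths of 7 — 4/5 of 7 = 5.60, rounded up to 6, so 6 needed; 6 signed. Sufficient.
Dating window: the latest signature is 29 days after the earliest; the limit is 30 days. Within the window.

Effective — both the signature and dating-window requirements are satisfied.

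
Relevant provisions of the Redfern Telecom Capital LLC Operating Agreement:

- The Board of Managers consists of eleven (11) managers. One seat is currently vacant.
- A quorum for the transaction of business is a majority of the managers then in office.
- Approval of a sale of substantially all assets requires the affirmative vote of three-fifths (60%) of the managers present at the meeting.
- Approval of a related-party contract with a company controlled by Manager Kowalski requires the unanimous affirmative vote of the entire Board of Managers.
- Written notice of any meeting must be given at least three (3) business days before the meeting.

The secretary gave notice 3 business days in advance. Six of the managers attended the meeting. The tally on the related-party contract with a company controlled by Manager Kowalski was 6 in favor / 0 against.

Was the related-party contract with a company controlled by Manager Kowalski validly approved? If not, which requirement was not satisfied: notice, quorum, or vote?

Notice: 3 business days given; 3 required (3 ≥ 3). Satisfied.
Quorum: 6 present; quorum is 6. Satisfied.
Vote: the related-party contract with a company controlled by Manager Kowalski requires the unanimous vote of the entire Board of Managers (11). Unanimous means all 11, so 11 affirmative votes are needed; 6 voted in favor. Not satisfied.

Invalid — vote requirement not satisfied.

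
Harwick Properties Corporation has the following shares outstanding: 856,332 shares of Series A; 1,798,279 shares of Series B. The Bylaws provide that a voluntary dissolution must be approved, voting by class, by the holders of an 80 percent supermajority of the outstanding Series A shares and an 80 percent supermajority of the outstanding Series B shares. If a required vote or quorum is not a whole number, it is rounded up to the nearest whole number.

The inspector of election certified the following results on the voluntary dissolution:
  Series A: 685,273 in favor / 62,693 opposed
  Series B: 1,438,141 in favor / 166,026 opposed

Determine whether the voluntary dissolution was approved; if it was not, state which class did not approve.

Not approved — the Series B shares did not give the required vote.

Series A: 4/5 of 856332 = 685065.60, rounded up to 685066; 685,066 required, 685,273 in favor — approved.
Series B: 4/5 of 1798279 = 1438623.20, rounded up to 1438624; 1,438,624 required, 1,438,141 in favor — not approved.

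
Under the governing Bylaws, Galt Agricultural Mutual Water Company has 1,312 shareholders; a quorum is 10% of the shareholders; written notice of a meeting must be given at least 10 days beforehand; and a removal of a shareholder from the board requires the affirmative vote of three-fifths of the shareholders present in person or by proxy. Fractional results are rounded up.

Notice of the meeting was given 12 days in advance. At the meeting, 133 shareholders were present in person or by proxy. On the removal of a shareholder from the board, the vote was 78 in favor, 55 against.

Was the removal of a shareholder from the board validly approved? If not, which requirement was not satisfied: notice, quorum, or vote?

Invalid — vote requirement not satisfied.

Notice: 12 days given; 10 required. Satisfied.
Quorum: 10% of 1,312 = 131.20, rounded up to 132; 133 present. Satisfied.
Vote: requires three-fifths of those present (133); 3/5 of 133 = 79.80, rounded up to 80, so 80 needed; 78 in favor. Not satisfied.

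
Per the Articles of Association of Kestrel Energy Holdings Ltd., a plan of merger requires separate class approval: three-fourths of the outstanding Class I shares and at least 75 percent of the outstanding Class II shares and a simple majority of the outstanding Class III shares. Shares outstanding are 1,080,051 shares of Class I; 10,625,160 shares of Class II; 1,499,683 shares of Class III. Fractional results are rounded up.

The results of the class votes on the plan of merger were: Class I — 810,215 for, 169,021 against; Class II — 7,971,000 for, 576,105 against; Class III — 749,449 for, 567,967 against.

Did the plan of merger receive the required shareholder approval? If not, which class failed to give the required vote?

Class I: 3/4 of 1080051 = 810038.25, rounded up to 810039; 810,039 required, 810,215 in favor — approved.
Class II: 3/4 of 10625160 = 7968870; 7,968,870 required, 7,971,000 in favor — approved.
Class III: a majority of 1499683 is 749842; 749,842 required, 749,449 in favor — not approved.

Not approved — the Class III shares did not give the required vote.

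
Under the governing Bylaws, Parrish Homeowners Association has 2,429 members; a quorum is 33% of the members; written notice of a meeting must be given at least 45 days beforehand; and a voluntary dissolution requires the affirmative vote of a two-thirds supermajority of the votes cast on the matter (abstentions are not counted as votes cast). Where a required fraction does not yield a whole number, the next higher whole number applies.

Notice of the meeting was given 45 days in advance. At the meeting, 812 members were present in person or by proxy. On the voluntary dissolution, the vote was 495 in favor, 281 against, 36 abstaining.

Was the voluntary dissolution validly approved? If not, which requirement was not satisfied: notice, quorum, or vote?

Notice: 45 days given; 45 required. Satisfied.
Quorum: 33% of 2,429 = 801.57, rounded up to 802; 812 present. Satisfied.
Vote: requires two-thirds of the votes cast (812 − 36 abstaining = 776); 2/3 of 776 = 517.33, rounded up to 518, so 518 needed; 495 in favor. Not satisfied.

Invalid — vote requirement not satisfied.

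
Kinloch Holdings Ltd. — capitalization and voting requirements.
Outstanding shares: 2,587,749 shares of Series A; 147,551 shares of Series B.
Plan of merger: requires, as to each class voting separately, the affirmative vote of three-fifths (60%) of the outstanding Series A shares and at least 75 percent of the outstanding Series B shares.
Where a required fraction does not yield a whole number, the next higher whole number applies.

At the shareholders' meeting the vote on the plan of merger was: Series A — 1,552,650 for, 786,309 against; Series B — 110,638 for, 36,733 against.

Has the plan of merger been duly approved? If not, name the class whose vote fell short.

Not approved — the Series B shares did not give the required vote.

Series A: 3/5 of 2587749 = 1552649.40, rounded up to 1552650; 1,552,650 required, 1,552,650 in favor — approved.
Series B: 3/4 of 147551 = 110663.25, rounded up to 110664; 110,664 required, 110,638 in favor — not approved.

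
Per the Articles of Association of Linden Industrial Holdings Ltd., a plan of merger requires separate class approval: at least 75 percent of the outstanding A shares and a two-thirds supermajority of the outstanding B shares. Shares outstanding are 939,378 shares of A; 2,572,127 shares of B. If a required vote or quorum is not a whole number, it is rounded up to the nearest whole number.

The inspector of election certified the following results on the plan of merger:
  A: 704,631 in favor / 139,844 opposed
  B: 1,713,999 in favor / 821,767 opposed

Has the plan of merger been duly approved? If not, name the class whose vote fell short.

A: 3/4 of 939378 = 704533.50, rounded up to 704534; 704,534 required, 704,631 in favor — approved.
B: 2/3 of 2572127 = 1714751.33, rounded up to 1714752; 1,714,752 required, 1,713,999 in favor — not approved.

Not approved — the B shares did not give the required vote.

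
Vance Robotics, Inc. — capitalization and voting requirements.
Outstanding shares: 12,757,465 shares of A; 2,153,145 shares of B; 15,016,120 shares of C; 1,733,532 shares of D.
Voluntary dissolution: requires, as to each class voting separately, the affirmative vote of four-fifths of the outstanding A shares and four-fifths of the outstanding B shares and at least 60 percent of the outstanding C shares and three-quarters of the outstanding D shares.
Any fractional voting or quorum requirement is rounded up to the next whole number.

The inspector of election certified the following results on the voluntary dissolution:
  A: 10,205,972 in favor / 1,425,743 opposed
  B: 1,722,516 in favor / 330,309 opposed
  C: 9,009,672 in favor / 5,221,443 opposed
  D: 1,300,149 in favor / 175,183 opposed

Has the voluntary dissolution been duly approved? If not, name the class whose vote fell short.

A: 4/5 of 12757465 = 10205972; 10,205,972 required, 10,205,972 in favor — approved.
B: 4/5 of 2153145 = 1722516; 1,722,516 required, 1,722,516 in favor — approved.
C: 3/5 of 15016120 = 9009672; 9,009,672 required, 9,009,672 in favor — approved.
D: 3/4 of 1733532 = 1300149; 1,300,149 required, 1,300,149 in favor — approved.

Approved — every class gave the required vote.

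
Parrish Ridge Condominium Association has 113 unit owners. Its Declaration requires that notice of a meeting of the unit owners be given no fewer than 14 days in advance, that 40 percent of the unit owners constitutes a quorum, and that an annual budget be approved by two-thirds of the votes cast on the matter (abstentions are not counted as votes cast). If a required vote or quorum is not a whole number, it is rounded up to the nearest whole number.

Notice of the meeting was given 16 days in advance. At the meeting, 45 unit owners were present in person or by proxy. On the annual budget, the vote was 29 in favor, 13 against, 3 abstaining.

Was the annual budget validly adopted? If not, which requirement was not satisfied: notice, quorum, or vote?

Invalid — quorum requirement not satisfied.

Notice: 16 days given; 14 required. Satisfied.
Quorum: 40% of 113 = 45.20, rounded up to 46; 45 present. Not satisfied.
Vote: requires two-thirds of the votes cast (45 − 3 abstaining = 42); 2/3 of 42 = 28, so 28 needed; 29 in favor. Satisfied.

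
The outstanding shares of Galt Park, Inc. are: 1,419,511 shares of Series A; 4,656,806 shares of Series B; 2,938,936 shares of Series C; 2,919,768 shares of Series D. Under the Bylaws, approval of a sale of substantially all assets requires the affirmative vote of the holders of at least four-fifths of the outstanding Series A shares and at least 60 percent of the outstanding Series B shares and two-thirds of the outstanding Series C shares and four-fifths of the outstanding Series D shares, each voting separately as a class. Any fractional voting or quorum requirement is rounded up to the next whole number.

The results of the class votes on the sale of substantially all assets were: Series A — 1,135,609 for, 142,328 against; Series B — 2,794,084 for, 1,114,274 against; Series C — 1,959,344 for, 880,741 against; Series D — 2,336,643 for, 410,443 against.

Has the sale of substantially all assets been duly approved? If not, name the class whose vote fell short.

Approved — every class gave the required vote.

Series A: 4/5 of 1419511 = 1135608.80, rounded up to 1135609; 1,135,609 required, 1,135,609 in favor — approved.
Series B: 3/5 of 4656806 = 2794083.60, rounded up to 2794084; 2,794,084 required, 2,794,084 in favor — approved.
Series C: 2/3 of 2938936 = 1959290.67, rounded up to 1959291; 1,959,291 required, 1,959,344 in favor — approved.
Series D: 4/5 of 2919768 = 2335814.40, rounded up to 2335815; 2,335,815 required, 2,336,643 in favor — approved.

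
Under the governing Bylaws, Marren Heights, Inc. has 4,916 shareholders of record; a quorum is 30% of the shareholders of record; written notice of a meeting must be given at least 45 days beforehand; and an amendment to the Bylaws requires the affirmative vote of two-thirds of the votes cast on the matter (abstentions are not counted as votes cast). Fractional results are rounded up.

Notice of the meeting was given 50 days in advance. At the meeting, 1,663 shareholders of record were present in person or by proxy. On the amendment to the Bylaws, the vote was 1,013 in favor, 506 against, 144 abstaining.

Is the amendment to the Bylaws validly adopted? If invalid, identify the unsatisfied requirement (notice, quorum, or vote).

Notice: 50 days given; 45 required. Satisfied.
Quorum: 30% of 4,916 = 1,474.80, rounded up to 1,475; 1,663 present. Satisfied.
Vote: requires two-thirds of the votes cast (1,663 − 144 abstaining = 1,519); 2/3 of 1519 = 1012.67, rounded up to 1013, so 1,013 needed; 1,013 in favor. Satisfied.

Valid — all requirements satisfied.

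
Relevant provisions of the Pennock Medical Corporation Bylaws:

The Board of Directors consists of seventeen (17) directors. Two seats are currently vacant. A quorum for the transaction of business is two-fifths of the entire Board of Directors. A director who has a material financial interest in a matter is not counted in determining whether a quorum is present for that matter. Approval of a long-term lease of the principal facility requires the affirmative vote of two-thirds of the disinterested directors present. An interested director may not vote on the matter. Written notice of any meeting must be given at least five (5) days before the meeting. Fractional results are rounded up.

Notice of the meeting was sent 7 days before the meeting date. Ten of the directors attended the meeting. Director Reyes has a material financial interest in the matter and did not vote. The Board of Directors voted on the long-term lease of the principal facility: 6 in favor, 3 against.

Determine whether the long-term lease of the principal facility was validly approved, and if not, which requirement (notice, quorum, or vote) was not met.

Valid — all requirements satisfied.

Notice: 7 days given; 5 required (7 ≥ 5). Satisfied.
Quorum: 10 present, but the 1 interested director does not count, leaving 9. Quorum is 7. Satisfied.
Vote: the long-term lease of the principal facility requires two-thirds of the disinterested directors present (10 − 1 = 9). 2/3 of 9 = 6, so 6 affirmative votes are needed; 6 voted in favor. Satisfied.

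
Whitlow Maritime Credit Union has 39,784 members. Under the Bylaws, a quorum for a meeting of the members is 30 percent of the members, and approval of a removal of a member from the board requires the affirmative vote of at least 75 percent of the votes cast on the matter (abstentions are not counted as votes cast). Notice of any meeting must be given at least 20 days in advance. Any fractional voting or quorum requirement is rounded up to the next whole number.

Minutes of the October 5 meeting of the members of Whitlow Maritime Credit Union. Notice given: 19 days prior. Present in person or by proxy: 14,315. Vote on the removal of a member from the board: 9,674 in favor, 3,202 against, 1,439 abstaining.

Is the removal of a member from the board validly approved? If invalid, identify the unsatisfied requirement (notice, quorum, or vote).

Notice: 19 days given; 20 required. Not satisfied.
Quorum: 30% of 39,784 = 11,935.20, rounded up to 11,936; 14,315 present. Satisfied.
Vote: requires three-fourths of the votes cast (14,315 − 1,439 abstaining = 12,876); 3/4 of 12876 = 9657, so 9,657 needed; 9,674 in favor. Satisfied.

Invalid — notice requirement not satisfied.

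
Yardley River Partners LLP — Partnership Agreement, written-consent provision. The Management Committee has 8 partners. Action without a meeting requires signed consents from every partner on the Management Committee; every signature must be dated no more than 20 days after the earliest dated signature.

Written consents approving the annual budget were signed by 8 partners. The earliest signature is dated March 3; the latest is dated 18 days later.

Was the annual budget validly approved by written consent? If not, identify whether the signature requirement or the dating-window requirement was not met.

Signatures required: all of 8 — unanimous means all 8, so 8 needed; 8 signed. Sufficient.
Dating window: the latest signature is 18 days after the earliest; the limit is 20 days. Within the window.

Effective — both the signature and dating-window requirements are satisfied.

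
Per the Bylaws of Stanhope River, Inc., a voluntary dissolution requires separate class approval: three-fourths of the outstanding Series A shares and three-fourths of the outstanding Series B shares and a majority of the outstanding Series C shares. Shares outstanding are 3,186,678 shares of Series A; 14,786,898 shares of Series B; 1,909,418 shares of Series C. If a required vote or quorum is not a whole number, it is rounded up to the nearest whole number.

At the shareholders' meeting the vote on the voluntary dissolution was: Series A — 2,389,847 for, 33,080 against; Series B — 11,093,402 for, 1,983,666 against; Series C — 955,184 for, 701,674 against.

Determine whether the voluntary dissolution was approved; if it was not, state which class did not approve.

Not approved — the Series A shares did not give the required vote.

Series A: 3/4 of 3186678 = 2390008.50, rounded up to 2390009; 2,390,009 required, 2,389,847 in favor — not approved.
Series B: 3/4 of 14786898 = 11090173.50, rounded up to 11090174; 11,090,174 required, 11,093,402 in favor — approved.
Series C: a majority of 1909418 is 954710; 954,710 required, 955,184 in favor — approved.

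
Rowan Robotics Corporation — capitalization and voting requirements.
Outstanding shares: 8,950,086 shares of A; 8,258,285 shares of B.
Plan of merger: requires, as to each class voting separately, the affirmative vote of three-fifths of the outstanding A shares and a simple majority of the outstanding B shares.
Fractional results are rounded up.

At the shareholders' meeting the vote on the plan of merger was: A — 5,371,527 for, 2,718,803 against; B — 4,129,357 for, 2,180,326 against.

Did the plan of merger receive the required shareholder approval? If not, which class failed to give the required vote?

Approved — every class gave the required vote.

A: 3/5 of 8950086 = 5370051.60, rounded up to 5370052; 5,370,052 required, 5,371,527 in favor — approved.
B: a majority of 8258285 is 4129143; 4,129,143 required, 4,129,357 in favor — approved.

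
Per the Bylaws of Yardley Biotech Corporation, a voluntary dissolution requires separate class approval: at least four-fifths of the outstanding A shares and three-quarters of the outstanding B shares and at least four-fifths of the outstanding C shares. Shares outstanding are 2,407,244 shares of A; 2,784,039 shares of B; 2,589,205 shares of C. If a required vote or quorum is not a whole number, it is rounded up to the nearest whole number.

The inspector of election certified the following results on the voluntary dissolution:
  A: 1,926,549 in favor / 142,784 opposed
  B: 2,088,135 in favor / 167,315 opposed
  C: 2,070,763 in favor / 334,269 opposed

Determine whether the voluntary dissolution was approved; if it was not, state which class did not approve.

Not approved — the C shares did not give the required vote.

A: 4/5 of 2407244 = 1925795.20, rounded up to 1925796; 1,925,796 required, 1,926,549 in favor — approved.
B: 3/4 of 2784039 = 2088029.25, rounded up to 2088030; 2,088,030 required, 2,088,135 in favor — approved.
C: 4/5 of 2589205 = 2071364; 2,071,364 required, 2,070,763 in favor — not approved.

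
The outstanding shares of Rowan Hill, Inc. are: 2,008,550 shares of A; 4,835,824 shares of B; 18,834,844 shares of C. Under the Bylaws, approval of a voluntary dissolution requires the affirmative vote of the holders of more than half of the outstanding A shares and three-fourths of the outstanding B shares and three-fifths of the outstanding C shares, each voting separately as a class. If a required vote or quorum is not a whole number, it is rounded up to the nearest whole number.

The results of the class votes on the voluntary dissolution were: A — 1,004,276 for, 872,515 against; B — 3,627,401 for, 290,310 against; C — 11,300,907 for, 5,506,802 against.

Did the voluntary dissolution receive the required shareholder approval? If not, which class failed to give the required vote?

Approved — every class gave the required vote.

A: a majority of 2008550 is 1004276; 1,004,276 required, 1,004,276 in favor — approved.
B: 3/4 of 4835824 = 3626868; 3,626,868 required, 3,627,401 in favor — approved.
C: 3/5 of 18834844 = 11300906.40, rounded up to 11300907; 11,300,907 required, 11,300,907 in favor — approved.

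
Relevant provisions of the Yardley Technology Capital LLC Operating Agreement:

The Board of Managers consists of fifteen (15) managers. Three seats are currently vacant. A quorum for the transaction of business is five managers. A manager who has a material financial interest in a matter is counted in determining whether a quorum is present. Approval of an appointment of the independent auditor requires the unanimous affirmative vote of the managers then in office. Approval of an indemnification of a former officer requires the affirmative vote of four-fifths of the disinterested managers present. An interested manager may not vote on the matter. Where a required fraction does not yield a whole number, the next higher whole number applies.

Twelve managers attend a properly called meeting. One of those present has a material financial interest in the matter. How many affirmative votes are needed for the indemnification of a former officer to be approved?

The indemnification of a former officer requires four-fifths of the disinterested managers present (12 − 1 = 11).
4/5 of 11 = 8.80, rounded up to 9.

9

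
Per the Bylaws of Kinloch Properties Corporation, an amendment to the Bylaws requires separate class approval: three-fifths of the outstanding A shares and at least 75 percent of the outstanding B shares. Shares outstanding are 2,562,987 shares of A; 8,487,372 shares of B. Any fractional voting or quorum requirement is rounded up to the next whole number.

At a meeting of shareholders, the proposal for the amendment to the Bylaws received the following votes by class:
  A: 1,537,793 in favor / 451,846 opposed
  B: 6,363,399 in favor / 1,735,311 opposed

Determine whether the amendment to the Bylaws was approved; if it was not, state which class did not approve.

Not approved — the B shares did not give the required vote.

A: 3/5 of 2562987 = 1537792.20, rounded up to 1537793; 1,537,793 required, 1,537,793 in favor — approved.
B: 3/4 of 8487372 = 6365529; 6,365,529 required, 6,363,399 in favor — not approved.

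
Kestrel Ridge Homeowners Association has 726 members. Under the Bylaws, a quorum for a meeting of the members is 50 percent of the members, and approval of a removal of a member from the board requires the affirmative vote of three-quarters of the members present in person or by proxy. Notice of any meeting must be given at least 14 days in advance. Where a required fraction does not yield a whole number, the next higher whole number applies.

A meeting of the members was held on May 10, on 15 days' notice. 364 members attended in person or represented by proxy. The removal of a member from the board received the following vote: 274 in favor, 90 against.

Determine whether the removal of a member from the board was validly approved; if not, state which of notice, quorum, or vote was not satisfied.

Valid — all requirements satisfied.

Notice: 15 days given; 14 required. Satisfied.
Quorum: 50% of 726 = 363; 364 present. Satisfied.
Vote: requires three-fourths of those present (364); 3/4 of 364 = 273, so 273 needed; 274 in favor. Satisfied.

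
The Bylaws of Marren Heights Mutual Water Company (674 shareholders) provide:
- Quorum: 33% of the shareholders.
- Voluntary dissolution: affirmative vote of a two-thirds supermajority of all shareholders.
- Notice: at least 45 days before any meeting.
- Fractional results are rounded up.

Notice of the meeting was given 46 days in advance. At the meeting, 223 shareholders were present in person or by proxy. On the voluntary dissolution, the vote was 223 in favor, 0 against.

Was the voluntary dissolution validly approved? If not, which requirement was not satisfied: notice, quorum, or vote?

Invalid — vote requirement not satisfied.

Notice: 46 days given; 45 required. Satisfied.
Quorum: 33% of 674 = 222.42, rounded up to 223; 223 present. Satisfied.
Vote: requires two-thirds of all shareholders (674); 2/3 of 674 = 449.33, rounded up to 450, so 450 needed; 223 in favor. Not satisfied.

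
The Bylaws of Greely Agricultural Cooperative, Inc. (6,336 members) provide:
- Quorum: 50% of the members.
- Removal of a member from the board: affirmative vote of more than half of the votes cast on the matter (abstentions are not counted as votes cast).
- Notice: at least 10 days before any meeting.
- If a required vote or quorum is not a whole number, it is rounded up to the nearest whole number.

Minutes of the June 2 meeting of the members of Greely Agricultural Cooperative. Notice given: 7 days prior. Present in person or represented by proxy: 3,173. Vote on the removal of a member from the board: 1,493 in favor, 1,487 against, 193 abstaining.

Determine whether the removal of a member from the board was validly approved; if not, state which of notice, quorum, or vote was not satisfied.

Notice: 7 days given; 10 required. Not satisfied.
Quorum: 50% of 6,336 = 3,168; 3,173 present. Satisfied.
Vote: requires a majority of the votes cast (3,173 − 193 abstaining = 2,980); a majority of 2980 is 1491, so 1,491 needed; 1,493 in favor. Satisfied.

Invalid — notice requirement not satisfied.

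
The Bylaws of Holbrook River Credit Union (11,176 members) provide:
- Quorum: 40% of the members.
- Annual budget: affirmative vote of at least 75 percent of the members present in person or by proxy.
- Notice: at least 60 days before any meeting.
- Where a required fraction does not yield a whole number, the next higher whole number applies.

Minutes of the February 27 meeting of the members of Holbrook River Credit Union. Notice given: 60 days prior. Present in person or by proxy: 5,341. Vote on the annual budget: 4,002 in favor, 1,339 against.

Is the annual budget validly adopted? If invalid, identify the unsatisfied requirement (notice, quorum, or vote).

Notice: 60 days given; 60 required. Satisfied.
Quorum: 40% of 11,176 = 4,470.40, rounded up to 4,471; 5,341 present. Satisfied.
Vote: requires three-fourths of those present (5,341); 3/4 of 5341 = 4005.75, rounded up to 4006, so 4,006 needed; 4,002 in favor. Not satisfied.

Invalid — vote requirement not satisfied.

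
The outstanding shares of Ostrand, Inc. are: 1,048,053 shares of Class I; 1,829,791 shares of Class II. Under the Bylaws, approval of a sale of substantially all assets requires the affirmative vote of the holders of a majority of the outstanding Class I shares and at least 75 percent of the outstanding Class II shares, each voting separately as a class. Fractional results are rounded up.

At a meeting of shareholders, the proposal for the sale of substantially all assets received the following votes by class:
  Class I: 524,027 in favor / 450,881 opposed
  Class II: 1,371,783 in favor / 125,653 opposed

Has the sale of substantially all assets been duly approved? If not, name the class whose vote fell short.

Class I: a majority of 1048053 is 524027; 524,027 required, 524,027 in favor — approved.
Class II: 3/4 of 1829791 = 1372343.25, rounded up to 1372344; 1,372,344 required, 1,371,783 in favor — not approved.

Not approved — the Class II shares did not give the required vote.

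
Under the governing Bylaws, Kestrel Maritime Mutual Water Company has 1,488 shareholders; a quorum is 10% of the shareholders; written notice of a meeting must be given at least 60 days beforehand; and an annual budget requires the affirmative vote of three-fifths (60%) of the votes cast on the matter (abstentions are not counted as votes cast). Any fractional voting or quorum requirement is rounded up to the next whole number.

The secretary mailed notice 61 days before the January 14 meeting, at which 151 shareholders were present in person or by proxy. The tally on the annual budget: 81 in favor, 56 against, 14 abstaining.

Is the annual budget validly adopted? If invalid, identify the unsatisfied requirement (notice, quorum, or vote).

Invalid — vote requirement not satisfied.

Notice: 61 days given; 60 required. Satisfied.
Quorum: 10% of 1,488 = 148.80, rounded up to 149; 151 present. Satisfied.
Vote: requires three-fifths of the votes cast (151 − 14 abstaining = 137); 3/5 of 137 = 82.20, rounded up to 83, so 83 needed; 81 in favor. Not satisfied.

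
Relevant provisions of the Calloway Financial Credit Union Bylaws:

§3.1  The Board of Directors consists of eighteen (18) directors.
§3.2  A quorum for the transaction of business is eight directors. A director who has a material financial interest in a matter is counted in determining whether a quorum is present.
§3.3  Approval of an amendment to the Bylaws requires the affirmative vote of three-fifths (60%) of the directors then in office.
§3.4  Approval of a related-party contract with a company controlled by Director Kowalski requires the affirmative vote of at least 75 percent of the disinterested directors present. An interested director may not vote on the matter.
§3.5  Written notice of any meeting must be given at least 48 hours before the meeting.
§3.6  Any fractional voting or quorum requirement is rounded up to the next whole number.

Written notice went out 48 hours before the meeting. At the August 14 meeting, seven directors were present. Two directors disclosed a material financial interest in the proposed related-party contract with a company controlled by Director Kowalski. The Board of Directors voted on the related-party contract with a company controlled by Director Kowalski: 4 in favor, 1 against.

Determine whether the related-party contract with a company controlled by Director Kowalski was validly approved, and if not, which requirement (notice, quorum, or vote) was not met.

Notice: 48 hours given; 48 required (48 ≥ 48). Satisfied.
Quorum: 7 present (interested directors count toward quorum); quorum is 8. Not satisfied.
Vote: the related-party contract with a company controlled by Director Kowalski requires three-fourths of the disinterested directors present (7 − 2 = 5). 3/4 of 5 = 3.75, rounded up to 4, so 4 affirmative votes are needed; 4 voted in favor. Satisfied. (Moot — without a quorum no business can be validly transacted.)

Invalid — quorum requirement not satisfied.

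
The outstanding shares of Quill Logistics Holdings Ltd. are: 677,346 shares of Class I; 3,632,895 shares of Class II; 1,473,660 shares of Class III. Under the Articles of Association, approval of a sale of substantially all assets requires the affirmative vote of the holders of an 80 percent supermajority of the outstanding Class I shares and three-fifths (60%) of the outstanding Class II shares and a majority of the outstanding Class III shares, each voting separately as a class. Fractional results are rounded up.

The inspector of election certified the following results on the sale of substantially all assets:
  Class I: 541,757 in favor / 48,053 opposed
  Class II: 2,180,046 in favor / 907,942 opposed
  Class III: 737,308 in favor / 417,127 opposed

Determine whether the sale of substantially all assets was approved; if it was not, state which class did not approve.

Not approved — the Class I shares did not give the required vote.

Class I: 4/5 of 677346 = 541876.80, rounded up to 541877; 541,877 required, 541,757 in favor — not approved.
Class II: 3/5 of 3632895 = 2179737; 2,179,737 required, 2,180,046 in favor — approved.
Class III: a majority of 1473660 is 736831; 736,831 required, 737,308 in favor — approved.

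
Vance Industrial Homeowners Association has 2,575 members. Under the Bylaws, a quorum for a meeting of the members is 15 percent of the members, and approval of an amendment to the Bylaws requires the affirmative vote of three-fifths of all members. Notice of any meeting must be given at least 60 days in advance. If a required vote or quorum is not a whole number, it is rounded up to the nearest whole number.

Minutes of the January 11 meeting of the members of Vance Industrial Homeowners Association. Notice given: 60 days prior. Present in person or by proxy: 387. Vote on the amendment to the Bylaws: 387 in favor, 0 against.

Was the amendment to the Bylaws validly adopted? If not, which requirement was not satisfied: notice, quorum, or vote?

Notice: 60 days given; 60 required. Satisfied.
Quorum: 15% of 2,575 = 386.25, rounded up to 387; 387 present. Satisfied.
Vote: requires three-fifths of all members (2,575); 3/5 of 2575 = 1545, so 1,545 needed; 387 in favor. Not satisfied.

Invalid — vote requirement not satisfied.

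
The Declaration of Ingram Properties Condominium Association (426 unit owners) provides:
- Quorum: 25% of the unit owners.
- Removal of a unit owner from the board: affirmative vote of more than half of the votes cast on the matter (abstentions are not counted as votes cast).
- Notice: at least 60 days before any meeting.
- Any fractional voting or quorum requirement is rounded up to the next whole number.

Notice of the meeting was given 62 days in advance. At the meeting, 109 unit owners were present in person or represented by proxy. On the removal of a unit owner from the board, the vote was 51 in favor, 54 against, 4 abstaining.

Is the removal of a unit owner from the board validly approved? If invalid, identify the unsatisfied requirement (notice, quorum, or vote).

Notice: 62 days given; 60 required. Satisfied.
Quorum: 25% of 426 = 106.50, rounded up to 107; 109 present. Satisfied.
Vote: requires a majority of the votes cast (109 − 4 abstaining = 105); a majority of 105 is 53, so 53 needed; 51 in favor. Not satisfied.

Invalid — vote requirement not satisfied.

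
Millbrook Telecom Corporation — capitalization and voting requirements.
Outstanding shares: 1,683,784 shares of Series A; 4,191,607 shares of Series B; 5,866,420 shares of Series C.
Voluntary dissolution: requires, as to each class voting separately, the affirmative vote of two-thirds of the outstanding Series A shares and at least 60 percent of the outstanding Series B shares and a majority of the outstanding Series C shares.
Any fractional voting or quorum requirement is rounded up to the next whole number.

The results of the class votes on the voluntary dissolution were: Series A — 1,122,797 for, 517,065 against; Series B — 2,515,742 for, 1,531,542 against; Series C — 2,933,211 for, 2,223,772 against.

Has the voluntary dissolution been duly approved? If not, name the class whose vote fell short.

Approved — every class gave the required vote.

Series A: 2/3 of 1683784 = 1122522.67, rounded up to 1122523; 1,122,523 required, 1,122,797 in favor — approved.
Series B: 3/5 of 4191607 = 2514964.20, rounded up to 2514965; 2,514,965 required, 2,515,742 in favor — approved.
Series C: a majority of 5866420 is 2933211; 2,933,211 required, 2,933,211 in favor — approved.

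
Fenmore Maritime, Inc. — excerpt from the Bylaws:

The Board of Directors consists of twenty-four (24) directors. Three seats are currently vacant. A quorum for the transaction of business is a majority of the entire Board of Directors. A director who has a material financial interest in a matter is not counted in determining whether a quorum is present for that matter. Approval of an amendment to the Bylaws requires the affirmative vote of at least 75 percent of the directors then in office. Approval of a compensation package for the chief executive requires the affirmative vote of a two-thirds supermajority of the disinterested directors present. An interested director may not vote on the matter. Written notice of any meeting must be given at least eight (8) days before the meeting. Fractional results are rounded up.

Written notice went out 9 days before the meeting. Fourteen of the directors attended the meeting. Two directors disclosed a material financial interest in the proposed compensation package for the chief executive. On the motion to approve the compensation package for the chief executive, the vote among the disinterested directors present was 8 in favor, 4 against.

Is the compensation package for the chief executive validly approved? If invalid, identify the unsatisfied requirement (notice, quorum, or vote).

Invalid — quorum requirement not satisfied.

Notice: 9 days given; 8 required (9 ≥ 8). Satisfied.
Quorum: 14 present, but the 2 interested directors do not count, leaving 12. Quorum is 13. Not satisfied.
Vote: the compensation package for the chief executive requires two-thirds of the disinterested directors present (14 − 2 = 12). 2/3 of 12 = 8, so 8 affirmative votes are needed; 8 voted in favor. Satisfied. (Moot — without a quorum no business can be validly transacted.)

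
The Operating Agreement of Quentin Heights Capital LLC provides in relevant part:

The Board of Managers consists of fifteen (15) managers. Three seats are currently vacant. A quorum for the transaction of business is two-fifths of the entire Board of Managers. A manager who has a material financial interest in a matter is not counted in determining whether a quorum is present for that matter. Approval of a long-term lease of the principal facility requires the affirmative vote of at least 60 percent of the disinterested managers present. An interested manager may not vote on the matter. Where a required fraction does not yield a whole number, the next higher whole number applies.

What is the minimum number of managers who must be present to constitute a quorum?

2/5 of 15 = 6.

6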